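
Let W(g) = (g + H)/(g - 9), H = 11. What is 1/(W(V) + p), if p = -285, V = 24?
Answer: -3/848 ≈ -0.0035377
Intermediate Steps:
W(g) = (11 + g)/(-9 + g) (W(g) = (g + 11)/(g - 9) = (11 + g)/(-9 + g))
1/(W(V) + p) = 1/((11 + 24)/(-9 + 24) - 285) = 1/(35/15 - 285) = 1/((1/15)*35 - 285) = 1/(7/3 - 285) = 1/(-848/3) = -3/848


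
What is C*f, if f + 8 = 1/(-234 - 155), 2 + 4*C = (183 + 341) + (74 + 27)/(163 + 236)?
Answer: -648683827/620844 ≈ -1044.8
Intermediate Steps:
C = 208379/1596 (C = -1/2 + ((183 + 341) + (74 + 27)/(163 + 236))/4 = -1/2 + (524 + 101/399)/4 = -1/2 + (1/4)*(209177/399) = -1/2 + 209177/1596 = 208379/1596 ≈ 130.56)
f = -3113/389 (f = -8 + 1/(-234 - 155) = -8 + 1/(-389) = -8 - 1/389 = -3113/389 ≈ -8.0026)
C*f = (208379/1596)*(-3113/389) = -648683827/620844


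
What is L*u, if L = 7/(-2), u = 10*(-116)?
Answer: 4060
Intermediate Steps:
u = -1160
L = -7/2 (L = 7*(-½) = -7/2 ≈ -3.5000)
L*u = -7/2*(-1160) = 4060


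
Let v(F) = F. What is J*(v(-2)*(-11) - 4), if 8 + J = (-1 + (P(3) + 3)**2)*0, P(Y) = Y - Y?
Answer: -144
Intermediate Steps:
P(Y) = 0
J = -8 (J = -8 + (-1 + (0 + 3)**2)*0 = -8 + (-1 + 3**2)*0 = -8 + (-1 + 9)*0 = -8 + 8*0 = -8 + 0 = -8)
J*(v(-2)*(-11) - 4) = -8*(-2*(-11) - 4) = -8*(22 - 4) = -8*18 = -144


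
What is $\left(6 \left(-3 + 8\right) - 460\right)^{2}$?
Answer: $184900$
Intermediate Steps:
$\left(6 \left(-3 + 8\right) - 460\right)^{2} = \left(6 \cdot 5 - 460\right)^{2} = \left(30 - 460\right)^{2} = \left(-430\right)^{2} = 184900$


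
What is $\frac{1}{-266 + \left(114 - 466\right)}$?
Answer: $- \frac{1}{618} \approx -0.0016181$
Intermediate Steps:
$\frac{1}{-266 + \left(114 - 466\right)} = \frac{1}{-266 - 352} = \frac{1}{-618} = - \frac{1}{618}$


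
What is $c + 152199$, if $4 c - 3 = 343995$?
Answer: $\frac{476397}{2} \approx 2.382 \cdot 10^{5}$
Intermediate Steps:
$c = \frac{171999}{2}$ ($c = \frac{3}{4} + \frac{1}{4} \cdot 343995 = \frac{3}{4} + \frac{343995}{4} = \frac{171999}{2} \approx 86000.0$)
$c + 152199 = \frac{171999}{2} + 152199 = \frac{476397}{2}$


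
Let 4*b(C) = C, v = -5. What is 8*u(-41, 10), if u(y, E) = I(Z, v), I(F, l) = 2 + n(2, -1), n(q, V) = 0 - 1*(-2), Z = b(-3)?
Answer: 32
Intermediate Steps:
b(C) = C/4
Z = -¾ (Z = (¼)*(-3) = -¾ ≈ -0.75000)
n(q, V) = 2 (n(q, V) = 0 + 2 = 2)
I(F, l) = 4 (I(F, l) = 2 + 2 = 4)
u(y, E) = 4
8*u(-41, 10) = 8*4 = 32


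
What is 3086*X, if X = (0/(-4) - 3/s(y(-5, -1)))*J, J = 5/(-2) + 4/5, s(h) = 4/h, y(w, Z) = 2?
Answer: 78693/10 ≈ 7869.3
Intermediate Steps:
J = -17/10 (J = 5*(-½) + 4*(⅕) = -5/2 + ⅘ = -17/10 ≈ -1.7000)
X = 51/20 (X = (0/(-4) - 3/(4/2))*(-17/10) = (0*(-¼) - 3/(4*(½)))*(-17/10) = (0 - 3/2)*(-17/10) = -3/2*(-17/10) = 51/20 ≈ 2.5500)
3086*X = 3086*(51/20) = 78693/10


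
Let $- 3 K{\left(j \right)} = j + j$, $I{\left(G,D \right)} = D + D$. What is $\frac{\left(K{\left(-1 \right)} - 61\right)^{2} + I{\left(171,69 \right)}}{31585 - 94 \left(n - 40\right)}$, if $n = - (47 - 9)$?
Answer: $\frac{34003}{350253} \approx 0.097081$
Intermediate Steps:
$I{\left(G,D \right)} = 2 D$
$n = -38$ ($n = \left(-1\right) 38 = -38$)
$K{\left(j \right)} = - \frac{2 j}{3}$ ($K{\left(j \right)} = - \frac{j + j}{3} = - \frac{2 j}{3}$)
$\frac{\left(K{\left(-1 \right)} - 61\right)^{2} + I{\left(171,69 \right)}}{31585 - 94 \left(n - 40\right)} = \frac{\left(\left(- \frac{2}{3}\right) \left(-1\right) - 61\right)^{2} + 2 \cdot 69}{31585 - 94 \left(-38 - 40\right)} = \frac{\left(\frac{2}{3} - 61\right)^{2} + 138}{31585 - -7332} = \frac{\left(- \frac{181}{3}\right)^{2} + 138}{31585 + 7332} = \frac{\frac{32761}{9} + 138}{38917} = \frac{34003}{9} \cdot \frac{1}{38917} = \frac{34003}{350253}$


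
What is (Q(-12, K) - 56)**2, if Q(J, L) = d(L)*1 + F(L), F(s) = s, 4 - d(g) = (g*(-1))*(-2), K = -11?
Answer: 1681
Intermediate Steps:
d(g) = 4 - 2*g (d(g) = 4 - g*(-1)*(-2) = 4 - (-g)*(-2) = 4 - 2*g)
Q(J, L) = 4 - L (Q(J, L) = (4 - 2*L)*1 + L = (4 - 2*L) + L = 4 - L)
(Q(-12, K) - 56)**2 = ((4 - 1*(-11)) - 56)**2 = ((4 + 11) - 56)**2 = (15 - 56)**2 = (-41)**2 = 1681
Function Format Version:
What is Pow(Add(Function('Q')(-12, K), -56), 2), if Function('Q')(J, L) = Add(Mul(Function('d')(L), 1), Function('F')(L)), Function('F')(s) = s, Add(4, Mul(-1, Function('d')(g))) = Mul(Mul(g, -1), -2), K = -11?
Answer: 1681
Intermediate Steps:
Function('d')(g) = Add(4, Mul(-2, g)) (Function('d')(g) = Add(4, Mul(-1, Mul(Mul(g, -1), -2))) = Add(4, Mul(-1, Mul(Mul(-1, g), -2))) = Add(4, Mul(-1, Mul(2, g))) = Add(4, Mul(-2, g)))
Function('Q')(J, L) = Add(4, Mul(-1, L)) (Function('Q')(J, L) = Add(Mul(Add(4, Mul(-2, L)), 1), L) = Add(Add(4, Mul(-2, L)), L) = Add(4, Mul(-1, L)))
Pow(Add(Function('Q')(-12, K), -56), 2) = Pow(Add(Add(4, Mul(-1, -11)), -56), 2) = Pow(Add(Add(4, 11), -56), 2) = Pow(Add(15, -56), 2) = Pow(-41, 2) = 1681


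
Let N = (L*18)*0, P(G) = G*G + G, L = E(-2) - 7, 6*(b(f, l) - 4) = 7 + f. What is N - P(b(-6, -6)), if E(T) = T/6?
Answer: -775/36 ≈ -21.528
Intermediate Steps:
E(T) = T/6 (E(T) = T*(1/6) = T/6)
b(f, l) = 31/6 + f/6 (b(f, l) = 4 + (7 + f)/6 = 4 + (7/6 + f/6) = 31/6 + f/6)
L = -22/3 (L = (1/6)*(-2) - 7 = -1/3 - 7 = -22/3 ≈ -7.3333)
P(G) = G + G**2 (P(G) = G**2 + G = G + G**2)
N = 0 (N = -22/3*18*0 = -132*0 = 0)
N - P(b(-6, -6)) = 0 - (31/6 + (1/6)*(-6))*(1 + (31/6 + (1/6)*(-6))) = 0 - (31/6 - 1)*(1 + (31/6 - 1)) = 0 - 25*(1 + 25/6)/6 = 0 - 25*31/(6*6) = 0 - 1*775/36 = 0 - 775/36 = -775/36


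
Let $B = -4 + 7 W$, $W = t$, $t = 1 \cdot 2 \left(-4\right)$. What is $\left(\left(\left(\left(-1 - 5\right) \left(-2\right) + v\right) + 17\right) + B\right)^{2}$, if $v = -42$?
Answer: $5329$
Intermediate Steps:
$t = -8$ ($t = 2 \left(-4\right) = -8$)
$W = -8$
$B = -60$ ($B = -4 + 7 \left(-8\right) = -4 - 56 = -60$)
$\left(\left(\left(\left(-1 - 5\right) \left(-2\right) + v\right) + 17\right) + B\right)^{2} = \left(\left(\left(\left(-1 - 5\right) \left(-2\right) - 42\right) + 17\right) - 60\right)^{2} = \left(\left(\left(\left(-6\right) \left(-2\right) - 42\right) + 17\right) - 60\right)^{2} = \left(\left(\left(12 - 42\right) + 17\right) - 60\right)^{2} = \left(\left(-30 + 17\right) - 60\right)^{2} = \left(-13 - 60\right)^{2} = \left(-73\right)^{2} = 5329$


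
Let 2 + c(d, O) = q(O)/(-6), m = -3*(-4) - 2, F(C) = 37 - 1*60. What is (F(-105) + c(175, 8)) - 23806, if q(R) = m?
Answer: -71498/3 ≈ -23833.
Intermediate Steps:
F(C) = -23 (F(C) = 37 - 60 = -23)
m = 10 (m = 12 - 2 = 10)
q(R) = 10
c(d, O) = -11/3 (c(d, O) = -2 + 10/(-6) = -2 + 10*(-1/6) = -2 - 5/3 = -11/3)
(F(-105) + c(175, 8)) - 23806 = (-23 - 11/3) - 23806 = -80/3 - 23806 = -71498/3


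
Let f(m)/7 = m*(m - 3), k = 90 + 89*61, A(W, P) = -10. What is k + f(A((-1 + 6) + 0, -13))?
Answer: 6429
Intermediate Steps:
k = 5519 (k = 90 + 5429 = 5519)
f(m) = 7*m*(-3 + m) (f(m) = 7*(m*(m - 3)) = 7*(m*(-3 + m)) = 7*m*(-3 + m))
k + f(A((-1 + 6) + 0, -13)) = 5519 + 7*(-10)*(-3 - 10) = 5519 + 7*(-10)*(-13) = 5519 + 910 = 6429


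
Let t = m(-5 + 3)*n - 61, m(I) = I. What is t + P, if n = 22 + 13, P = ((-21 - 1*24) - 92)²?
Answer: 18638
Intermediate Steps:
P = 18769 (P = ((-21 - 24) - 92)² = (-45 - 92)² = (-137)² = 18769)
n = 35
t = -131 (t = (-5 + 3)*35 - 61 = -2*35 - 61 = -70 - 61 = -131)
t + P = -131 + 18769 = 18638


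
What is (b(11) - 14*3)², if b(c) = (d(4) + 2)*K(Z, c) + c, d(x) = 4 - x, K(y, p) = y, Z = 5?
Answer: 441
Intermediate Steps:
b(c) = 10 + c (b(c) = ((4 - 1*4) + 2)*5 + c = ((4 - 4) + 2)*5 + c = (0 + 2)*5 + c = 2*5 + c = 10 + c)
(b(11) - 14*3)² = ((10 + 11) - 14*3)² = (21 - 42)² = (-21)² = 441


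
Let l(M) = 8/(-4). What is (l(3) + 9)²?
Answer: 49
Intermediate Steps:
l(M) = -2 (l(M) = 8*(-¼) = -2)
(l(3) + 9)² = (-2 + 9)² = 7² = 49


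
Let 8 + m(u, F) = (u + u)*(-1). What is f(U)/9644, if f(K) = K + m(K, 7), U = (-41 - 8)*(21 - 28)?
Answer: -351/9644 ≈ -0.036396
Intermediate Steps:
U = 343 (U = -49*(-7) = 343)
m(u, F) = -8 - 2*u (m(u, F) = -8 + (u + u)*(-1) = -8 + (2*u)*(-1) = -8 - 2*u)
f(K) = -8 - K (f(K) = K + (-8 - 2*K) = -8 - K)
f(U)/9644 = (-8 - 1*343)/9644 = (-8 - 343)*(1/9644) = -351*1/9644 = -351/9644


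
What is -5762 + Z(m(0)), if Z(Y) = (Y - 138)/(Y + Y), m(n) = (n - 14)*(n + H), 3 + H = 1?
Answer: -161391/28 ≈ -5764.0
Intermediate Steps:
H = -2 (H = -3 + 1 = -2)
m(n) = (-14 + n)*(-2 + n) (m(n) = (n - 14)*(n - 2) = (-14 + n)*(-2 + n))
Z(Y) = (-138 + Y)/(2*Y) (Z(Y) = (-138 + Y)/((2*Y)) = (-138 + Y)*(1/(2*Y)) = (-138 + Y)/(2*Y))
-5762 + Z(m(0)) = -5762 + (-138 + (28 + 0² - 16*0))/(2*(28 + 0² - 16*0)) = -5762 + (-138 + (28 + 0 + 0))/(2*(28 + 0 + 0)) = -5762 + (½)*(-138 + 28)/28 = -5762 + (½)*(1/28)*(-110) = -5762 - 55/28 = -161391/28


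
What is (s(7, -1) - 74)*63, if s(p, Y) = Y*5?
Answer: -4977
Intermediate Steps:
s(p, Y) = 5*Y
(s(7, -1) - 74)*63 = (5*(-1) - 74)*63 = (-5 - 74)*63 = -79*63 = -4977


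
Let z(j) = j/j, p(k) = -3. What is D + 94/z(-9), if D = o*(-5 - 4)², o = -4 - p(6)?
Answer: 13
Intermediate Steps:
z(j) = 1
o = -1 (o = -4 - 1*(-3) = -4 + 3 = -1)
D = -81 (D = -(-5 - 4)² = -1*(-9)² = -1*81 = -81)
D + 94/z(-9) = -81 + 94/1 = -81 + 94*1 = -81 + 94 = 13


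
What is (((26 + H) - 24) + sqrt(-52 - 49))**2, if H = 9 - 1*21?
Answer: (10 - I*sqrt(101))**2 ≈ -1.0 - 201.0*I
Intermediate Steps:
H = -12 (H = 9 - 21 = -12)
(((26 + H) - 24) + sqrt(-52 - 49))**2 = (((26 - 12) - 24) + sqrt(-52 - 49))**2 = ((14 - 24) + sqrt(-101))**2 = (-10 + I*sqrt(101))**2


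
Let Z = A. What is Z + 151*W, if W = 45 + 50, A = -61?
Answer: 14284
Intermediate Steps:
W = 95
Z = -61
Z + 151*W = -61 + 151*95 = -61 + 14345 = 14284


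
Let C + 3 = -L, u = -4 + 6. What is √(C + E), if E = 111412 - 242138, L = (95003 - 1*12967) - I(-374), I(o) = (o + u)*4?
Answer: I*√214253 ≈ 462.87*I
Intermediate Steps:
u = 2
I(o) = 8 + 4*o (I(o) = (o + 2)*4 = (2 + o)*4 = 8 + 4*o)
L = 83524 (L = (95003 - 1*12967) - (8 + 4*(-374)) = (95003 - 12967) - (8 - 1496) = 82036 - 1*(-1488) = 82036 + 1488 = 83524)
E = -130726
C = -83527 (C = -3 - 1*83524 = -3 - 83524 = -83527)
√(C + E) = √(-83527 - 130726) = √(-214253) = I*√214253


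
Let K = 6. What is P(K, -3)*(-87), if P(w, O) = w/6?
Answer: -87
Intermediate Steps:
P(w, O) = w/6 (P(w, O) = w*(1/6) = w/6)
P(K, -3)*(-87) = ((1/6)*6)*(-87) = 1*(-87) = -87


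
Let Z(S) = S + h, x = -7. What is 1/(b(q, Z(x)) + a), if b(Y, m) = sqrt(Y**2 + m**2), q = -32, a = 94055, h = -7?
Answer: 18811/1769268361 - 2*sqrt(305)/8846341805 ≈ 1.0628e-5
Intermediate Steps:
Z(S) = -7 + S (Z(S) = S - 7 = -7 + S)
1/(b(q, Z(x)) + a) = 1/(sqrt((-32)**2 + (-7 - 7)**2) + 94055) = 1/(sqrt(1024 + (-14)**2) + 94055) = 1/(sqrt(1024 + 196) + 94055) = 1/(sqrt(1220) + 94055) = 1/(2*sqrt(305) + 94055) = 1/(94055 + 2*sqrt(305))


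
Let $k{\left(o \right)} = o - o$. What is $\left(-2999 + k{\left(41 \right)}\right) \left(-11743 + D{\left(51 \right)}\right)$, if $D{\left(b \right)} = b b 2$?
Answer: $19616459$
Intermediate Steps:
$k{\left(o \right)} = 0$
$D{\left(b \right)} = 2 b^{2}$ ($D{\left(b \right)} = b^{2} \cdot 2 = 2 b^{2}$)
$\left(-2999 + k{\left(41 \right)}\right) \left(-11743 + D{\left(51 \right)}\right) = \left(-2999 + 0\right) \left(-11743 + 2 \cdot 51^{2}\right) = - 2999 \left(-11743 + 2 \cdot 2601\right) = - 2999 \left(-11743 + 5202\right) = \left(-2999\right) \left(-6541\right) = 19616459$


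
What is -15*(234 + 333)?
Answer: -8505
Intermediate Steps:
-15*(234 + 333) = -15*567 = -8505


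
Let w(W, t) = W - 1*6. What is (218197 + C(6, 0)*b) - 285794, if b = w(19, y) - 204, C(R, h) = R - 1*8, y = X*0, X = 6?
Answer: -67215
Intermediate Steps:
y = 0 (y = 6*0 = 0)
w(W, t) = -6 + W (w(W, t) = W - 6 = -6 + W)
C(R, h) = -8 + R (C(R, h) = R - 8 = -8 + R)
b = -191 (b = (-6 + 19) - 204 = 13 - 204 = -191)
(218197 + C(6, 0)*b) - 285794 = (218197 + (-8 + 6)*(-191)) - 285794 = (218197 - 2*(-191)) - 285794 = (218197 + 382) - 285794 = 218579 - 285794 = -67215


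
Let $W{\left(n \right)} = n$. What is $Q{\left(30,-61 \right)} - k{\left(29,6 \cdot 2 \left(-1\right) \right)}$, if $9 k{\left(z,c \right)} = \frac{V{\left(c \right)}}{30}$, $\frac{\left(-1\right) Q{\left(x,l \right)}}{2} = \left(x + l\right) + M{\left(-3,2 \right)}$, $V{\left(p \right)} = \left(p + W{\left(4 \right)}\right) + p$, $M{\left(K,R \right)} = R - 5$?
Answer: $\frac{1838}{27} \approx 68.074$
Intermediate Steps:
$M{\left(K,R \right)} = -5 + R$ ($M{\left(K,R \right)} = R - 5 = -5 + R$)
$V{\left(p \right)} = 4 + 2 p$ ($V{\left(p \right)} = \left(p + 4\right) + p = \left(4 + p\right) + p = 4 + 2 p$)
$Q{\left(x,l \right)} = 6 - 2 l - 2 x$ ($Q{\left(x,l \right)} = - 2 \left(\left(x + l\right) + \left(-5 + 2\right)\right) = - 2 \left(\left(l + x\right) - 3\right) = - 2 \left(-3 + l + x\right) = 6 - 2 l - 2 x$)
$k{\left(z,c \right)} = \frac{2}{135} + \frac{c}{135}$ ($k{\left(z,c \right)} = \frac{\left(4 + 2 c\right) \frac{1}{30}}{9} = \frac{\frac{2}{15} + \frac{c}{15}}{9} = \frac{2}{135} + \frac{c}{135}$)
$Q{\left(30,-61 \right)} - k{\left(29,6 \cdot 2 \left(-1\right) \right)} = \left(6 - -122 - 60\right) - \left(\frac{2}{135} + \frac{6 \cdot 2 \left(-1\right)}{135}\right) = \left(6 + 122 - 60\right) - \left(\frac{2}{135} + \frac{12 \left(-1\right)}{135}\right) = 68 - \left(\frac{2}{135} + \frac{1}{135} \left(-12\right)\right) = 68 - \left(\frac{2}{135} - \frac{4}{45}\right) = 68 - - \frac{2}{27} = 68 + \frac{2}{27} = \frac{1838}{27}$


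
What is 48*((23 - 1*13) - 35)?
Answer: -1200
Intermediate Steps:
48*((23 - 1*13) - 35) = 48*((23 - 13) - 35) = 48*(10 - 35) = 48*(-25) = -1200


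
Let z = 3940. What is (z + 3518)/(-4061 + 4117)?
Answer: 3729/28 ≈ 133.18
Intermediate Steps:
(z + 3518)/(-4061 + 4117) = (3940 + 3518)/(-4061 + 4117) = 7458/56 = 7458*(1/56) = 3729/28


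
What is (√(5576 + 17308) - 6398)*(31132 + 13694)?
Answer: -286796748 + 89652*√5721 ≈ -2.8002e+8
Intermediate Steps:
(√(5576 + 17308) - 6398)*(31132 + 13694) = (√22884 - 6398)*44826 = (2*√5721 - 6398)*44826 = (-6398 + 2*√5721)*44826 = -286796748 + 89652*√5721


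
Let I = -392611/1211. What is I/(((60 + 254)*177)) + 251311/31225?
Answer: 16902217021463/2101597313550 ≈ 8.0426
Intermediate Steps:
I = -392611/1211 (I = -392611*1/1211 = -392611/1211 ≈ -324.20)
I/(((60 + 254)*177)) + 251311/31225 = -392611*1/(177*(60 + 254))/1211 + 251311/31225 = -392611/(1211*(314*177)) + 251311*(1/31225) = -392611/1211/55578 + 251311/31225 = -392611/1211*1/55578 + 251311/31225 = -392611/67304958 + 251311/31225 = 16902217021463/2101597313550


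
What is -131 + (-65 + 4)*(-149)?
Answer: 8958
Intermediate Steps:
-131 + (-65 + 4)*(-149) = -131 - 61*(-149) = -131 + 9089 = 8958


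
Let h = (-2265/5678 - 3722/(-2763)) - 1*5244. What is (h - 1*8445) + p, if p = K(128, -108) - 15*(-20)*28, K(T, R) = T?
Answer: -80952513233/15688314 ≈ -5160.1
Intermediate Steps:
h = -82254643295/15688314 (h = (-2265*1/5678 - 3722*(-1/2763)) - 5244 = (-2265/5678 + 3722/2763) - 5244 = 14875321/15688314 - 5244 = -82254643295/15688314 ≈ -5243.1)
p = 8528 (p = 128 - 15*(-20)*28 = 128 + 300*28 = 128 + 8400 = 8528)
(h - 1*8445) + p = (-82254643295/15688314 - 1*8445) + 8528 = (-82254643295/15688314 - 8445) + 8528 = -214742455025/15688314 + 8528 = -80952513233/15688314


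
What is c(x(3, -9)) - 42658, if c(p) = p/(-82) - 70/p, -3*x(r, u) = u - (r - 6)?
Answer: -1750414/41 ≈ -42693.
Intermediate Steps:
x(r, u) = -2 - u/3 + r/3 (x(r, u) = -(u - (r - 6))/3 = -(u - (-6 + r))/3 = -(u + (6 - r))/3 = -(6 + u - r)/3 = -2 - u/3 + r/3)
c(p) = -70/p - p/82 (c(p) = p*(-1/82) - 70/p = -p/82 - 70/p = -70/p - p/82)
c(x(3, -9)) - 42658 = (-70/(-2 - ⅓*(-9) + (⅓)*3) - (-2 - ⅓*(-9) + (⅓)*3)/82) - 42658 = (-70/(-2 + 3 + 1) - (-2 + 3 + 1)/82) - 42658 = (-70/2 - 1/82*2) - 42658 = (-70*½ - 1/41) - 42658 = (-35 - 1/41) - 42658 = -1436/41 - 42658 = -1750414/41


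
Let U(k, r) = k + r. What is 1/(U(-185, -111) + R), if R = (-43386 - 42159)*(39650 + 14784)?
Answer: -1/4656556826 ≈ -2.1475e-10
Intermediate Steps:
R = -4656556530 (R = -85545*54434 = -4656556530)
1/(U(-185, -111) + R) = 1/((-185 - 111) - 4656556530) = 1/(-296 - 4656556530) = 1/(-4656556826) = -1/4656556826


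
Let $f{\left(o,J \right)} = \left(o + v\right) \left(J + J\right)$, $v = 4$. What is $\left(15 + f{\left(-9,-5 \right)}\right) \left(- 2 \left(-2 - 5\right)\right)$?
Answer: $910$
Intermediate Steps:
$f{\left(o,J \right)} = 2 J \left(4 + o\right)$ ($f{\left(o,J \right)} = \left(o + 4\right) \left(J + J\right) = \left(4 + o\right) 2 J = 2 J \left(4 + o\right)$)
$\left(15 + f{\left(-9,-5 \right)}\right) \left(- 2 \left(-2 - 5\right)\right) = \left(15 + 2 \left(-5\right) \left(4 - 9\right)\right) \left(- 2 \left(-2 - 5\right)\right) = \left(15 + 2 \left(-5\right) \left(-5\right)\right) \left(\left(-2\right) \left(-7\right)\right) = \left(15 + 50\right) 14 = 65 \cdot 14 = 910$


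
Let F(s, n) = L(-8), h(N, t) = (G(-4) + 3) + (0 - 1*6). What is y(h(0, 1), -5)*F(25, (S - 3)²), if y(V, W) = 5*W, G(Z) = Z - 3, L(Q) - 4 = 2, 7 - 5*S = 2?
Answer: -150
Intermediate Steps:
S = 1 (S = 7/5 - ⅕*2 = 7/5 - ⅖ = 1)
L(Q) = 6 (L(Q) = 4 + 2 = 6)
G(Z) = -3 + Z
h(N, t) = -10 (h(N, t) = ((-3 - 4) + 3) + (0 - 1*6) = (-7 + 3) + (0 - 6) = -4 - 6 = -10)
F(s, n) = 6
y(h(0, 1), -5)*F(25, (S - 3)²) = (5*(-5))*6 = -25*6 = -150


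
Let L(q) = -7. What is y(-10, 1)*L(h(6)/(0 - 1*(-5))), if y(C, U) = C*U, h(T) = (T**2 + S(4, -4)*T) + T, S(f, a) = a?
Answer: 70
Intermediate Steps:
h(T) = T**2 - 3*T (h(T) = (T**2 - 4*T) + T = T**2 - 3*T)
y(-10, 1)*L(h(6)/(0 - 1*(-5))) = -10*1*(-7) = -10*(-7) = 70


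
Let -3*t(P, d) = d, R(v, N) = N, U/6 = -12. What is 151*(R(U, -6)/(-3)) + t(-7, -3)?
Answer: 303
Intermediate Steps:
U = -72 (U = 6*(-12) = -72)
t(P, d) = -d/3
151*(R(U, -6)/(-3)) + t(-7, -3) = 151*(-6/(-3)) - 1/3*(-3) = 151*(-6*(-1/3)) + 1 = 151*2 + 1 = 302 + 1 = 303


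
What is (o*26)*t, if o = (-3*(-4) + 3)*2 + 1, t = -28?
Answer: -22568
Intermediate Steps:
o = 31 (o = (12 + 3)*2 + 1 = 15*2 + 1 = 30 + 1 = 31)
(o*26)*t = (31*26)*(-28) = 806*(-28) = -22568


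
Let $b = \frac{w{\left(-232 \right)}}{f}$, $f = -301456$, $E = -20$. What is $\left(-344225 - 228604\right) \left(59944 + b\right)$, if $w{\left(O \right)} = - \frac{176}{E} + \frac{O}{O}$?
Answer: $- \frac{51756470512204659}{1507280} \approx -3.4338 \cdot 10^{10}$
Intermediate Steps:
$w{\left(O \right)} = \frac{49}{5}$ ($w{\left(O \right)} = - \frac{176}{-20} + \frac{O}{O} = \left(-176\right) \left(- \frac{1}{20}\right) + 1 = \frac{44}{5} + 1 = \frac{49}{5}$)
$b = - \frac{49}{1507280}$ ($b = \frac{49}{5 \left(-301456\right)} = \frac{49}{5} \left(- \frac{1}{301456}\right) = - \frac{49}{1507280} \approx -3.2509 \cdot 10^{-5}$)
$\left(-344225 - 228604\right) \left(59944 + b\right) = \left(-344225 - 228604\right) \left(59944 - \frac{49}{1507280}\right) = \left(-572829\right) \frac{90352392271}{1507280} = - \frac{51756470512204659}{1507280}$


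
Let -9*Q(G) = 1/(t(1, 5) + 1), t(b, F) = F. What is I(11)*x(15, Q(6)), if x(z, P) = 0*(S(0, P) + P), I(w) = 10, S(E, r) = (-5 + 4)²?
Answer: 0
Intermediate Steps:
S(E, r) = 1 (S(E, r) = (-1)² = 1)
Q(G) = -1/54 (Q(G) = -1/(9*(5 + 1)) = -⅑/6 = -⅑*⅙ = -1/54)
x(z, P) = 0 (x(z, P) = 0*(1 + P) = 0)
I(11)*x(15, Q(6)) = 10*0 = 0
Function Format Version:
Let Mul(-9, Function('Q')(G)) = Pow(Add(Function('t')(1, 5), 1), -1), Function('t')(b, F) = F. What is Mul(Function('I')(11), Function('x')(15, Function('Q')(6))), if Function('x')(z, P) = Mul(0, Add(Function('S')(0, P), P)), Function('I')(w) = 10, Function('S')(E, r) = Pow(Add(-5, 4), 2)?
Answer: 0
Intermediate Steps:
Function('S')(E, r) = 1 (Function('S')(E, r) = Pow(-1, 2) = 1)
Function('Q')(G) = Rational(-1, 54) (Function('Q')(G) = Mul(Rational(-1, 9), Pow(Add(5, 1), -1)) = Mul(Rational(-1, 9), Pow(6, -1)) = Mul(Rational(-1, 9), Rational(1, 6)) = Rational(-1, 54))
Function('x')(z, P) = 0 (Function('x')(z, P) = Mul(0, Add(1, P)) = 0)
Mul(Function('I')(11), Function('x')(15, Function('Q')(6))) = Mul(10, 0) = 0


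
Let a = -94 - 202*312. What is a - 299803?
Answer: -362921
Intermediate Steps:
a = -63118 (a = -94 - 63024 = -63118)
a - 299803 = -63118 - 299803 = -362921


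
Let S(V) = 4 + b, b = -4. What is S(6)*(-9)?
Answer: 0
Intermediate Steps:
S(V) = 0 (S(V) = 4 - 4 = 0)
S(6)*(-9) = 0*(-9) = 0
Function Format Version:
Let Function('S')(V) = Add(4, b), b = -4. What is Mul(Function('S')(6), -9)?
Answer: 0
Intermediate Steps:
Function('S')(V) = 0 (Function('S')(V) = Add(4, -4) = 0)
Mul(Function('S')(6), -9) = Mul(0, -9) = 0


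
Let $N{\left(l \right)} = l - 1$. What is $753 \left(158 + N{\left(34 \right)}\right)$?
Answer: $143823$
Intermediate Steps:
$N{\left(l \right)} = -1 + l$
$753 \left(158 + N{\left(34 \right)}\right) = 753 \left(158 + \left(-1 + 34\right)\right) = 753 \left(158 + 33\right) = 753 \cdot 191 = 143823$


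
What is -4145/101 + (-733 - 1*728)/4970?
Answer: -20748211/501970 ≈ -41.334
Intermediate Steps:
-4145/101 + (-733 - 1*728)/4970 = -4145*1/101 + (-733 - 728)*(1/4970) = -4145/101 - 1461*1/4970 = -4145/101 - 1461/4970 = -20748211/501970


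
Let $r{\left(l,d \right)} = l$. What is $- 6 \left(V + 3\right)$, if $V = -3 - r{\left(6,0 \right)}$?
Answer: $36$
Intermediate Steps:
$V = -9$ ($V = -3 - 6 = -9$)
$- 6 \left(V + 3\right) = - 6 \left(-9 + 3\right) = \left(-6\right) \left(-6\right) = 36$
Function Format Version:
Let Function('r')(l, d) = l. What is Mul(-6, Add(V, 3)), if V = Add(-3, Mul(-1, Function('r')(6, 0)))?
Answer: 36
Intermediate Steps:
V = -9 (V = Add(-3, Mul(-1, 6)) = Add(-3, -6) = -9)
Mul(-6, Add(V, 3)) = Mul(-6, Add(-9, 3)) = Mul(-6, -6) = 36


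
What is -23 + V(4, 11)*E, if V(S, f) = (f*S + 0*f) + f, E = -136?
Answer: -7503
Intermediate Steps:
V(S, f) = f + S*f (V(S, f) = (S*f + 0) + f = S*f + f = f + S*f)
-23 + V(4, 11)*E = -23 + (11*(1 + 4))*(-136) = -23 + (11*5)*(-136) = -23 + 55*(-136) = -23 - 7480 = -7503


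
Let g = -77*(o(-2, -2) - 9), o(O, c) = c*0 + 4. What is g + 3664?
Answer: 4049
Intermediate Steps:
o(O, c) = 4 (o(O, c) = 0 + 4 = 4)
g = 385 (g = -77*(4 - 9) = -77*(-5) = 385)
g + 3664 = 385 + 3664 = 4049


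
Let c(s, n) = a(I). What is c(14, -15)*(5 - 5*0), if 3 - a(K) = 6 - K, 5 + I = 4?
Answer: -20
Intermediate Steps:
I = -1 (I = -5 + 4 = -1)
a(K) = -3 + K (a(K) = 3 - (6 - K) = 3 + (-6 + K) = -3 + K)
c(s, n) = -4 (c(s, n) = -3 - 1 = -4)
c(14, -15)*(5 - 5*0) = -4*(5 - 5*0) = -4*(5 + 0) = -4*5 = -20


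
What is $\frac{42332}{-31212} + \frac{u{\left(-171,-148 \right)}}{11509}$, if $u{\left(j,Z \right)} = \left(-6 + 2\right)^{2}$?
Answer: $- \frac{7157347}{5282631} \approx -1.3549$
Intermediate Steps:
$u{\left(j,Z \right)} = 16$ ($u{\left(j,Z \right)} = \left(-4\right)^{2} = 16$)
$\frac{42332}{-31212} + \frac{u{\left(-171,-148 \right)}}{11509} = \frac{42332}{-31212} + \frac{16}{11509} = 42332 \left(- \frac{1}{31212}\right) + 16 \cdot \frac{1}{11509} = - \frac{10583}{7803} + \frac{16}{11509} = - \frac{7157347}{5282631}$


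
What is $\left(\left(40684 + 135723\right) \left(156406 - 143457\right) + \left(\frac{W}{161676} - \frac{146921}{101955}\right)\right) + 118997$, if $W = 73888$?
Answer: $\frac{3137960750584130887}{1373639715} \approx 2.2844 \cdot 10^{9}$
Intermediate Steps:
$\left(\left(40684 + 135723\right) \left(156406 - 143457\right) + \left(\frac{W}{161676} - \frac{146921}{101955}\right)\right) + 118997 = \left(\left(40684 + 135723\right) \left(156406 - 143457\right) + \left(\frac{73888}{161676} - \frac{146921}{101955}\right)\right) + 118997 = \left(176407 \cdot 12949 + \left(73888 \cdot \frac{1}{161676} - \frac{146921}{101955}\right)\right) + 118997 = \left(2284294243 + \left(\frac{18472}{40419} - \frac{146921}{101955}\right)\right) + 118997 = \left(2284294243 - \frac{1351695713}{1373639715}\right) + 118997 = \frac{3137797291578965032}{1373639715} + 118997 = \frac{3137960750584130887}{1373639715}$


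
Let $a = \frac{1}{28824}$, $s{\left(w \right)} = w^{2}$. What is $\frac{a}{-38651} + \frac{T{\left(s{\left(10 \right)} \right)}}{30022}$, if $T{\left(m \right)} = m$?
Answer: $\frac{55703806189}{16723401200664} \approx 0.0033309$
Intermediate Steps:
$a = \frac{1}{28824} \approx 3.4693 \cdot 10^{-5}$
$\frac{a}{-38651} + \frac{T{\left(s{\left(10 \right)} \right)}}{30022} = \frac{1}{28824 \left(-38651\right)} + \frac{10^{2}}{30022} = \frac{1}{28824} \left(- \frac{1}{38651}\right) + 100 \cdot \frac{1}{30022} = - \frac{1}{1114076424} + \frac{50}{15011} = \frac{55703806189}{16723401200664}$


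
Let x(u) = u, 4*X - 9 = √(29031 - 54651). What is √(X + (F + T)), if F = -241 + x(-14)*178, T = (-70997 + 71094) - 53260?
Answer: √(-223575 + 2*I*√6405)/2 ≈ 0.084629 + 236.42*I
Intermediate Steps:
X = 9/4 + I*√6405/2 (X = 9/4 + √(29031 - 54651)/4 = 9/4 + √(-25620)/4 = 9/4 + (2*I*√6405)/4 = 9/4 + I*√6405/2 ≈ 2.25 + 40.016*I)
T = -53163 (T = 97 - 53260 = -53163)
F = -2733 (F = -241 - 14*178 = -241 - 2492 = -2733)
√(X + (F + T)) = √((9/4 + I*√6405/2) + (-2733 - 53163)) = √((9/4 + I*√6405/2) - 55896) = √(-223575/4 + I*√6405/2)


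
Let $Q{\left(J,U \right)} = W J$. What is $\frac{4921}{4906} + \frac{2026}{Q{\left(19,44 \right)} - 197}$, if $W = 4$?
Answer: $- \frac{849465}{53966} \approx -15.741$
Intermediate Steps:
$Q{\left(J,U \right)} = 4 J$
$\frac{4921}{4906} + \frac{2026}{Q{\left(19,44 \right)} - 197} = \frac{4921}{4906} + \frac{2026}{4 \cdot 19 - 197} = 4921 \cdot \frac{1}{4906} + \frac{2026}{76 - 197} = \frac{4921}{4906} + \frac{2026}{-121} = \frac{4921}{4906} + 2026 \left(- \frac{1}{121}\right) = \frac{4921}{4906} - \frac{2026}{121} = - \frac{849465}{53966}$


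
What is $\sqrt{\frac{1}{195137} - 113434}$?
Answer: $\frac{i \sqrt{4319390757467609}}{195137} \approx 336.8 i$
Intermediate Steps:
$\sqrt{\frac{1}{195137} - 113434} = \sqrt{- \frac{22135170457}{195137}} = \frac{i \sqrt{4319390757467609}}{195137}$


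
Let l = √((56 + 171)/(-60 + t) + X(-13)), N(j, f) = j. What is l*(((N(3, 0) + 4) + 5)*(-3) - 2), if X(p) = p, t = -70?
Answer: -57*I*√27690/65 ≈ -145.92*I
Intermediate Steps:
l = 3*I*√27690/130 (l = √((56 + 171)/(-60 - 70) - 13) = √(227/(-130) - 13) = √(227*(-1/130) - 13) = √(-227/130 - 13) = √(-1917/130) = 3*I*√27690/130 ≈ 3.8401*I)
l*(((N(3, 0) + 4) + 5)*(-3) - 2) = (3*I*√27690/130)*(((3 + 4) + 5)*(-3) - 2) = (3*I*√27690/130)*((7 + 5)*(-3) - 2) = (3*I*√27690/130)*(12*(-3) - 2) = (3*I*√27690/130)*(-36 - 2) = (3*I*√27690/130)*(-38) = -57*I*√27690/65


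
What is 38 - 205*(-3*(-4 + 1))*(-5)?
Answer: 9263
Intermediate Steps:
38 - 205*(-3*(-4 + 1))*(-5) = 38 - 205*(-3*(-3))*(-5) = 38 - 1845*(-5) = 38 - 205*(-45) = 38 + 9225 = 9263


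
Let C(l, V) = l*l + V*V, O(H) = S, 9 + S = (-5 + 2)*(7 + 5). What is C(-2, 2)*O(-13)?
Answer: -360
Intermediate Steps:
S = -45 (S = -9 + (-5 + 2)*(7 + 5) = -9 - 3*12 = -9 - 36 = -45)
O(H) = -45
C(l, V) = V² + l² (C(l, V) = l² + V² = V² + l²)
C(-2, 2)*O(-13) = (2² + (-2)²)*(-45) = (4 + 4)*(-45) = 8*(-45) = -360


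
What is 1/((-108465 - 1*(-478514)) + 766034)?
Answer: 1/1136083 ≈ 8.8022e-7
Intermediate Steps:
1/((-108465 - 1*(-478514)) + 766034) = 1/((-108465 + 478514) + 766034) = 1/(370049 + 766034) = 1/1136083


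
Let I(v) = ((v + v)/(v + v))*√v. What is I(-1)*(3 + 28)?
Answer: 31*I ≈ 31.0*I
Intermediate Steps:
I(v) = √v (I(v) = ((2*v)/((2*v)))*√v = ((2*v)*(1/(2*v)))*√v = 1*√v = √v)
I(-1)*(3 + 28) = √(-1)*(3 + 28) = I*31 = 31*I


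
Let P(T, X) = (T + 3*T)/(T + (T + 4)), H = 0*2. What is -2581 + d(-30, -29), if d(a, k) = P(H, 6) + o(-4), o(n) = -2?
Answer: -2583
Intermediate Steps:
H = 0
P(T, X) = 4*T/(4 + 2*T) (P(T, X) = (4*T)/(T + (4 + T)) = (4*T)/(4 + 2*T) = 4*T/(4 + 2*T))
d(a, k) = -2 (d(a, k) = 2*0/(2 + 0) - 2 = 2*0/2 - 2 = 2*0*(1/2) - 2 = 0 - 2 = -2)
-2581 + d(-30, -29) = -2581 - 2 = -2583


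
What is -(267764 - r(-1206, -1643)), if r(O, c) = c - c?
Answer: -267764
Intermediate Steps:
r(O, c) = 0
-(267764 - r(-1206, -1643)) = -(267764 - 1*0) = -(267764 + 0) = -1*267764 = -267764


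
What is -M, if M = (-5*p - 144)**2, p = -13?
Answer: -6241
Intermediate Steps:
M = 6241 (M = (-5*(-13) - 144)**2 = (65 - 144)**2 = (-79)**2 = 6241)
-M = -1*6241 = -6241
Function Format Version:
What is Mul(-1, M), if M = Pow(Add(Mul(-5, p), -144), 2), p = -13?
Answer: -6241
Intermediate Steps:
M = 6241 (M = Pow(Add(Mul(-5, -13), -144), 2) = Pow(Add(65, -144), 2) = Pow(-79, 2) = 6241)
Mul(-1, M) = Mul(-1, 6241) = -6241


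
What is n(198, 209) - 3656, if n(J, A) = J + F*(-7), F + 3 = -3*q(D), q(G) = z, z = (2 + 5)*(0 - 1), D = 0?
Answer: -3584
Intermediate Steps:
z = -7 (z = 7*(-1) = -7)
q(G) = -7
F = 18 (F = -3 - 3*(-7) = -3 + 21 = 18)
n(J, A) = -126 + J (n(J, A) = J + 18*(-7) = J - 126 = -126 + J)
n(198, 209) - 3656 = (-126 + 198) - 3656 = 72 - 3656 = -3584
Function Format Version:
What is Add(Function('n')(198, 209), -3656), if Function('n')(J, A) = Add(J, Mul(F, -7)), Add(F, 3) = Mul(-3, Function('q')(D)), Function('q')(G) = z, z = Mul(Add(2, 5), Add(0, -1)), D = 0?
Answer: -3584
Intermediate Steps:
z = -7 (z = Mul(7, -1) = -7)
Function('q')(G) = -7
F = 18 (F = Add(-3, Mul(-3, -7)) = Add(-3, 21) = 18)
Function('n')(J, A) = Add(-126, J) (Function('n')(J, A) = Add(J, Mul(18, -7)) = Add(J, -126) = Add(-126, J))
Add(Function('n')(198, 209), -3656) = Add(Add(-126, 198), -3656) = Add(72, -3656) = -3584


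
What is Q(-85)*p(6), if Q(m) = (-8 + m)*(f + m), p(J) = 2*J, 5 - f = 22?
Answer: 113832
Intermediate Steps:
f = -17 (f = 5 - 1*22 = 5 - 22 = -17)
Q(m) = (-17 + m)*(-8 + m) (Q(m) = (-8 + m)*(-17 + m) = (-17 + m)*(-8 + m))
Q(-85)*p(6) = (136 + (-85)**2 - 25*(-85))*(2*6) = (136 + 7225 + 2125)*12 = 9486*12 = 113832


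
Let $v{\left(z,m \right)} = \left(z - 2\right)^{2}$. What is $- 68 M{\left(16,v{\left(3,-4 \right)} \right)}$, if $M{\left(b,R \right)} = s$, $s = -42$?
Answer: $2856$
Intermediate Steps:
$v{\left(z,m \right)} = \left(-2 + z\right)^{2}$
$M{\left(b,R \right)} = -42$
$- 68 M{\left(16,v{\left(3,-4 \right)} \right)} = \left(-68\right) \left(-42\right) = 2856$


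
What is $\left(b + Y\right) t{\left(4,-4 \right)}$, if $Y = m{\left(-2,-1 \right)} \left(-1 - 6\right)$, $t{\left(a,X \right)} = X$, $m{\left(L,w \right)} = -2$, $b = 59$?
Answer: $-292$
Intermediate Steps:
$Y = 14$ ($Y = - 2 \left(-1 - 6\right) = \left(-2\right) \left(-7\right) = 14$)
$\left(b + Y\right) t{\left(4,-4 \right)} = \left(59 + 14\right) \left(-4\right) = 73 \left(-4\right) = -292$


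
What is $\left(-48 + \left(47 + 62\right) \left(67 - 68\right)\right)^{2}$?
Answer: $24649$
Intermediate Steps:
$\left(-48 + \left(47 + 62\right) \left(67 - 68\right)\right)^{2} = \left(-48 + 109 \left(-1\right)\right)^{2} = \left(-48 - 109\right)^{2} = \left(-157\right)^{2} = 24649$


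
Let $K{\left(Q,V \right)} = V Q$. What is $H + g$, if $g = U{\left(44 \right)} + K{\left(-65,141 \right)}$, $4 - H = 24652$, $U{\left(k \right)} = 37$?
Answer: $-33776$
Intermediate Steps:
$K{\left(Q,V \right)} = Q V$
$H = -24648$ ($H = 4 - 24652 = -24648$)
$g = -9128$ ($g = 37 - 9165 = -9128$)
$H + g = -24648 - 9128 = -33776$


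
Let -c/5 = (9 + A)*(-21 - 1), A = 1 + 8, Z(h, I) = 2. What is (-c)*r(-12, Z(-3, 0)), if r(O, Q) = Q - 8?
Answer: 11880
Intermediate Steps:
r(O, Q) = -8 + Q
A = 9
c = 1980 (c = -5*(9 + 9)*(-21 - 1) = -90*(-22) = -5*(-396) = 1980)
(-c)*r(-12, Z(-3, 0)) = (-1*1980)*(-8 + 2) = -1980*(-6) = 11880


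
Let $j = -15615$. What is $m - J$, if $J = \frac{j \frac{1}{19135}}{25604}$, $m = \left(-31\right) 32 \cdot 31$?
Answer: $- \frac{3013281090893}{97986508} \approx -30752.0$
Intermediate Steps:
$m = -30752$ ($m = \left(-992\right) 31 = -30752$)
$J = - \frac{3123}{97986508}$ ($J = \frac{\left(-15615\right) \frac{1}{19135}}{25604} = \left(-15615\right) \frac{1}{19135} \cdot \frac{1}{25604} = \left(- \frac{3123}{3827}\right) \frac{1}{25604} = - \frac{3123}{97986508} \approx -3.1872 \cdot 10^{-5}$)
$m - J = -30752 - - \frac{3123}{97986508} = -30752 + \frac{3123}{97986508} = - \frac{3013281090893}{97986508}$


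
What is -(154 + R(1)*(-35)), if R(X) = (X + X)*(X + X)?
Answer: -14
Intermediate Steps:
R(X) = 4*X² (R(X) = (2*X)*(2*X) = 4*X²)
-(154 + R(1)*(-35)) = -(154 + (4*1²)*(-35)) = -(154 + (4*1)*(-35)) = -(154 + 4*(-35)) = -(154 - 140) = -1*14 = -14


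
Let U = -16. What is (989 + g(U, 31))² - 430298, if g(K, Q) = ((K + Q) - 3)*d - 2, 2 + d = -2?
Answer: 451423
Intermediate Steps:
d = -4 (d = -2 - 2 = -4)
g(K, Q) = 10 - 4*K - 4*Q (g(K, Q) = ((K + Q) - 3)*(-4) - 2 = (-3 + K + Q)*(-4) - 2 = (12 - 4*K - 4*Q) - 2 = 10 - 4*K - 4*Q)
(989 + g(U, 31))² - 430298 = (989 + (10 - 4*(-16) - 4*31))² - 430298 = (989 + (10 + 64 - 124))² - 430298 = (989 - 50)² - 430298 = 939² - 430298 = 881721 - 430298 = 451423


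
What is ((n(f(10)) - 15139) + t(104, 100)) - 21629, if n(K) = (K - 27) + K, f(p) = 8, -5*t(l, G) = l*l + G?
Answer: -194811/5 ≈ -38962.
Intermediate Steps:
t(l, G) = -G/5 - l²/5 (t(l, G) = -(l*l + G)/5 = -(l² + G)/5 = -(G + l²)/5 = -G/5 - l²/5)
n(K) = -27 + 2*K (n(K) = (-27 + K) + K = -27 + 2*K)
((n(f(10)) - 15139) + t(104, 100)) - 21629 = (((-27 + 2*8) - 15139) + (-⅕*100 - ⅕*104²)) - 21629 = (((-27 + 16) - 15139) + (-20 - ⅕*10816)) - 21629 = ((-11 - 15139) + (-20 - 10816/5)) - 21629 = (-15150 - 10916/5) - 21629 = -86666/5 - 21629 = -194811/5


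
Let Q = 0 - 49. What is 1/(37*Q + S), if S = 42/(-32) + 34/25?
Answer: -400/725181 ≈ -0.00055159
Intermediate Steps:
Q = -49
S = 19/400 (S = 42*(-1/32) + 34*(1/25) = -21/16 + 34/25 = 19/400 ≈ 0.047500)
1/(37*Q + S) = 1/(37*(-49) + 19/400) = 1/(-1813 + 19/400) = 1/(-725181/400) = -400/725181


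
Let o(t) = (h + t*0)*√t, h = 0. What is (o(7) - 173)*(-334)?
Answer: 57782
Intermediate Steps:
o(t) = 0 (o(t) = (0 + t*0)*√t = (0 + 0)*√t = 0*√t = 0)
(o(7) - 173)*(-334) = (0 - 173)*(-334) = -173*(-334) = 57782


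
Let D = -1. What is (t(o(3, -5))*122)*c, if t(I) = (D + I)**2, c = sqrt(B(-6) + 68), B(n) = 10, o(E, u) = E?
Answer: 488*sqrt(78) ≈ 4309.9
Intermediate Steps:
c = sqrt(78) (c = sqrt(10 + 68) = sqrt(78) ≈ 8.8318)
t(I) = (-1 + I)**2
(t(o(3, -5))*122)*c = ((-1 + 3)**2*122)*sqrt(78) = (2**2*122)*sqrt(78) = (4*122)*sqrt(78) = 488*sqrt(78)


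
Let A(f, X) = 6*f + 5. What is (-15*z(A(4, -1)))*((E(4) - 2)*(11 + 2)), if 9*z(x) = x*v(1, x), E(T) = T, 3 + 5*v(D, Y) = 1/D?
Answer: 1508/3 ≈ 502.67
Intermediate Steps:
A(f, X) = 5 + 6*f
v(D, Y) = -⅗ + 1/(5*D) (v(D, Y) = -⅗ + (1/D)/5 = -⅗ + 1/(5*D))
z(x) = -2*x/45 (z(x) = (x*((⅕)*(1 - 3*1)/1))/9 = (x*((⅕)*1*(1 - 3)))/9 = (x*((⅕)*1*(-2)))/9 = (x*(-⅖))/9 = (-2*x/5)/9 = -2*x/45)
(-15*z(A(4, -1)))*((E(4) - 2)*(11 + 2)) = (-(-2)*(5 + 6*4)/3)*((4 - 2)*(11 + 2)) = (-(-2)*(5 + 24)/3)*(2*13) = -(-2)*29/3*26 = -15*(-58/45)*26 = (58/3)*26 = 1508/3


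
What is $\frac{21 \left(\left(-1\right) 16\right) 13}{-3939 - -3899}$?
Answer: $\frac{546}{5} \approx 109.2$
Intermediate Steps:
$\frac{21 \left(\left(-1\right) 16\right) 13}{-3939 - -3899} = \frac{21 \left(-16\right) 13}{-3939 + 3899} = \frac{\left(-336\right) 13}{-40} = \left(-4368\right) \left(- \frac{1}{40}\right) = \frac{546}{5}$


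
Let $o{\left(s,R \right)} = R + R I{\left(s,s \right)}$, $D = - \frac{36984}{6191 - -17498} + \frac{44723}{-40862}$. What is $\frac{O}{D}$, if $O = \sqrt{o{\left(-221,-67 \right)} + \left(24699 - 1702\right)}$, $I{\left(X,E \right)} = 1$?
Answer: $- \frac{967979918 \sqrt{22863}}{2570683355} \approx -56.936$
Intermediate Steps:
$D = - \frac{2570683355}{967979918}$ ($D = - \frac{36984}{6191 + 17498} + 44723 \left(- \frac{1}{40862}\right) = - \frac{36984}{23689} - \frac{44723}{40862} = - \frac{2570683355}{967979918} \approx -2.6557$)
$o{\left(s,R \right)} = 2 R$ ($o{\left(s,R \right)} = R + R 1 = R + R = 2 R$)
$O = \sqrt{22863}$ ($O = \sqrt{2 \left(-67\right) + \left(24699 - 1702\right)} = \sqrt{-134 + 22997} = \sqrt{22863} \approx 151.21$)
$\frac{O}{D} = \frac{\sqrt{22863}}{- \frac{2570683355}{967979918}} = \sqrt{22863} \left(- \frac{967979918}{2570683355}\right) = - \frac{967979918 \sqrt{22863}}{2570683355}$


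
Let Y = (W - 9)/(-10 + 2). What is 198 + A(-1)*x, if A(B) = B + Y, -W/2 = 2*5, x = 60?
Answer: 711/2 ≈ 355.50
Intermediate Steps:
W = -20 (W = -4*5 = -2*10 = -20)
Y = 29/8 (Y = (-20 - 9)/(-10 + 2) = -29/(-8) = -29*(-1/8) = 29/8 ≈ 3.6250)
A(B) = 29/8 + B (A(B) = B + 29/8 = 29/8 + B)
198 + A(-1)*x = 198 + (29/8 - 1)*60 = 198 + (21/8)*60 = 198 + 315/2 = 711/2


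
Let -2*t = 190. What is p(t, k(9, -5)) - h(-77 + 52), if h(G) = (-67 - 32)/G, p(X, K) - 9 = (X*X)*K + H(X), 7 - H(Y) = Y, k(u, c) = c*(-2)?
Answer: 2258926/25 ≈ 90357.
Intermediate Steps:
k(u, c) = -2*c
t = -95 (t = -1/2*190 = -95)
H(Y) = 7 - Y
p(X, K) = 16 - X + K*X**2 (p(X, K) = 9 + ((X*X)*K + (7 - X)) = 9 + (X**2*K + (7 - X)) = 9 + (K*X**2 + (7 - X)) = 9 + (7 - X + K*X**2) = 16 - X + K*X**2)
h(G) = -99/G
p(t, k(9, -5)) - h(-77 + 52) = (16 - 1*(-95) - 2*(-5)*(-95)**2) - (-99)/(-77 + 52) = (16 + 95 + 10*9025) - (-99)/(-25) = (16 + 95 + 90250) - (-99)*(-1)/25 = 90361 - 1*99/25 = 90361 - 99/25 = 2258926/25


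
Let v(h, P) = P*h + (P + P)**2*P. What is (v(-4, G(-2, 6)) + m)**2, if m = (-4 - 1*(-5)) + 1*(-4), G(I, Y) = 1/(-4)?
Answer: 1089/256 ≈ 4.2539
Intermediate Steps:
G(I, Y) = -1/4
m = -3 (m = (-4 + 5) - 4 = 1 - 4 = -3)
v(h, P) = 4*P**3 + P*h (v(h, P) = P*h + (2*P)**2*P = P*h + (4*P**2)*P = P*h + 4*P**3 = 4*P**3 + P*h)
(v(-4, G(-2, 6)) + m)**2 = (-(-4 + 4*(-1/4)**2)/4 - 3)**2 = (-(-4 + 4*(1/16))/4 - 3)**2 = (-(-4 + 1/4)/4 - 3)**2 = (-1/4*(-15/4) - 3)**2 = (15/16 - 3)**2 = (-33/16)**2 = 1089/256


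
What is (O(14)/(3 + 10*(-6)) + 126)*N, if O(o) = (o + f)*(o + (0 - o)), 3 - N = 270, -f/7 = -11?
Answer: -33642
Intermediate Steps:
f = 77 (f = -7*(-11) = 77)
N = -267 (N = 3 - 1*270 = 3 - 270 = -267)
O(o) = 0 (O(o) = (o + 77)*(o + (0 - o)) = (77 + o)*(o - o) = (77 + o)*0 = 0)
(O(14)/(3 + 10*(-6)) + 126)*N = (0/(3 + 10*(-6)) + 126)*(-267) = (0/(3 - 60) + 126)*(-267) = (0/(-57) + 126)*(-267) = (0*(-1/57) + 126)*(-267) = (0 + 126)*(-267) = 126*(-267) = -33642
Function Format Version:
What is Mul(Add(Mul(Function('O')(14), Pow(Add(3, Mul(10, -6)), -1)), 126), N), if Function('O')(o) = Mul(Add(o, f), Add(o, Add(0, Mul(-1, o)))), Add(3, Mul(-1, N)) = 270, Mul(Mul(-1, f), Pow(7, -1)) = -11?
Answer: -33642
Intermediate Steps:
f = 77 (f = Mul(-7, -11) = 77)
N = -267 (N = Add(3, Mul(-1, 270)) = Add(3, -270) = -267)
Function('O')(o) = 0 (Function('O')(o) = Mul(Add(o, 77), Add(o, Add(0, Mul(-1, o)))) = Mul(Add(77, o), Add(o, Mul(-1, o))) = Mul(Add(77, o), 0) = 0)
Mul(Add(Mul(Function('O')(14), Pow(Add(3, Mul(10, -6)), -1)), 126), N) = Mul(Add(Mul(0, Pow(Add(3, Mul(10, -6)), -1)), 126), -267) = Mul(Add(Mul(0, Pow(Add(3, -60), -1)), 126), -267) = Mul(Add(Mul(0, Pow(-57, -1)), 126), -267) = Mul(Add(Mul(0, Rational(-1, 57)), 126), -267) = Mul(Add(0, 126), -267) = Mul(126, -267) = -33642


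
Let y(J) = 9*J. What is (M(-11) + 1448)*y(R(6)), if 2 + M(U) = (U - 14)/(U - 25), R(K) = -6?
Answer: -156243/2 ≈ -78122.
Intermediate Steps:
M(U) = -2 + (-14 + U)/(-25 + U) (M(U) = -2 + (U - 14)/(U - 25) = -2 + (-14 + U)/(-25 + U))
(M(-11) + 1448)*y(R(6)) = ((36 - 1*(-11))/(-25 - 11) + 1448)*(9*(-6)) = ((36 + 11)/(-36) + 1448)*(-54) = (-1/36*47 + 1448)*(-54) = (-47/36 + 1448)*(-54) = (52081/36)*(-54) = -156243/2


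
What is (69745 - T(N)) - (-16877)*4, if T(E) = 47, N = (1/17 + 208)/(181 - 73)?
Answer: 137206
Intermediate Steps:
N = 131/68 (N = (1/17 + 208)/108 = (3537/17)*(1/108) = 131/68 ≈ 1.9265)
(69745 - T(N)) - (-16877)*4 = (69745 - 1*47) - (-16877)*4 = (69745 - 47) - 1*(-67508) = 69698 + 67508 = 137206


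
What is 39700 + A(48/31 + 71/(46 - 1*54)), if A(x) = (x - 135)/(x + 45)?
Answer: 370881803/9343 ≈ 39696.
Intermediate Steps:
A(x) = (-135 + x)/(45 + x)
39700 + A(48/31 + 71/(46 - 1*54)) = 39700 + (-135 + (48/31 + 71/(46 - 1*54)))/(45 + (48/31 + 71/(46 - 1*54))) = 39700 + (-135 + (48*(1/31) + 71/(46 - 54)))/(45 + (48*(1/31) + 71/(46 - 54))) = 39700 + (-135 + (48/31 + 71/(-8)))/(45 + (48/31 + 71/(-8))) = 39700 + (-135 + (48/31 + 71*(-⅛)))/(45 + (48/31 + 71*(-⅛))) = 39700 + (-135 + (48/31 - 71/8))/(45 + (48/31 - 71/8)) = 39700 + (-135 - 1817/248)/(45 - 1817/248) = 39700 - 35297/248/(9343/248) = 39700 + (248/9343)*(-35297/248) = 39700 - 35297/9343 = 370881803/9343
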